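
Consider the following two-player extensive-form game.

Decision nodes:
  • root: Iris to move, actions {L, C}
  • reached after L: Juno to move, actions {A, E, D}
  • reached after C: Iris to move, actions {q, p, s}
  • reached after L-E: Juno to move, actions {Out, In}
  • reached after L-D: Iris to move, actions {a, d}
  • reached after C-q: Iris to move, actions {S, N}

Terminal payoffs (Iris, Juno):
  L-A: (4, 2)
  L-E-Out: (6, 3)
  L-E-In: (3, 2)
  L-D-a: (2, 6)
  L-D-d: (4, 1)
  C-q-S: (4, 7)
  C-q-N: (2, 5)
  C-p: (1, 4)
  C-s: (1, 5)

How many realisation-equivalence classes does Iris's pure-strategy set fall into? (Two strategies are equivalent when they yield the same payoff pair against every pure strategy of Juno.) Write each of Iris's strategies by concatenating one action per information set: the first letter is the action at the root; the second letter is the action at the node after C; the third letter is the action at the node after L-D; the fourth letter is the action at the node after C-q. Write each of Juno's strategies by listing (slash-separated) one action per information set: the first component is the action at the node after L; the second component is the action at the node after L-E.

Iris has 24 pure strategies: LqaS, LqaN, LqdS, LqdN, LpaS, LpaN, LpdS, LpdN, LsaS, LsaN, LsdS, LsdN, CqaS, CqaN, CqdS, CqdN, CpaS, CpaN, CpdS, CpdN, CsaS, CsaN, CsdS, CsdN. Columns: A/Out, A/In, E/Out, E/In, D/Out, D/In.
{LqaS, LqaN, LpaS, LpaN, LsaS, LsaN} → row (4,2) (4,2) (6,3) (3,2) (2,6) (2,6)
{LqdS, LqdN, LpdS, LpdN, LsdS, LsdN} → row (4,2) (4,2) (6,3) (3,2) (4,1) (4,1)
{CqaS, CqdS} → row (4,7) (4,7) (4,7) (4,7) (4,7) (4,7)
{CqaN, CqdN} → row (2,5) (2,5) (2,5) (2,5) (2,5) (2,5)
{CpaS, CpaN, CpdS, CpdN} → row (1,4) (1,4) (1,4) (1,4) (1,4) (1,4)
{CsaS, CsaN, CsdS, CsdN} → row (1,5) (1,5) (1,5) (1,5) (1,5) (1,5)
That's 6 distinct rows out of 24 strategies.

6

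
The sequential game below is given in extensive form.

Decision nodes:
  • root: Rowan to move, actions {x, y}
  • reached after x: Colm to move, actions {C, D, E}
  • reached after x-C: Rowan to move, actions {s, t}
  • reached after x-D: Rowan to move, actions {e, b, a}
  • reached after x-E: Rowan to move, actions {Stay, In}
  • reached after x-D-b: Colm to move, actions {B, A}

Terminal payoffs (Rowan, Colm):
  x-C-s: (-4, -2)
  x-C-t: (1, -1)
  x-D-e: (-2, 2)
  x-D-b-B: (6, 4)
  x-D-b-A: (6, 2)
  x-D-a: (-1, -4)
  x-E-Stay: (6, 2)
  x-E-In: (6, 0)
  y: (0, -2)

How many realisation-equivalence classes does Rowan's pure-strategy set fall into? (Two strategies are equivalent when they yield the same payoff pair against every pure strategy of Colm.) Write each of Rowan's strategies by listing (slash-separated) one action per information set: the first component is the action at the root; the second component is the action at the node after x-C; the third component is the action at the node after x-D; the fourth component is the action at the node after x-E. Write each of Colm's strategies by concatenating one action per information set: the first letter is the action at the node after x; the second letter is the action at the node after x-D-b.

Rowan has 24 pure strategies: x/s/e/Stay, x/s/e/In, x/s/b/Stay, x/s/b/In, x/s/a/Stay, x/s/a/In, x/t/e/Stay, x/t/e/In, x/t/b/Stay, x/t/b/In, x/t/a/Stay, x/t/a/In, y/s/e/Stay, y/s/e/In, y/s/b/Stay, y/s/b/In, y/s/a/Stay, y/s/a/In, y/t/e/Stay, y/t/e/In, y/t/b/Stay, y/t/b/In, y/t/a/Stay, y/t/a/In. Columns: CB, CA, DB, DA, EB, EA.
{x/s/e/Stay} → row (-4,-2) (-4,-2) (-2,2) (-2,2) (6,2) (6,2)
{x/s/e/In} → row (-4,-2) (-4,-2) (-2,2) (-2,2) (6,0) (6,0)
{x/s/b/Stay} → row (-4,-2) (-4,-2) (6,4) (6,2) (6,2) (6,2)
{x/s/b/In} → row (-4,-2) (-4,-2) (6,4) (6,2) (6,0) (6,0)
{x/s/a/Stay} → row (-4,-2) (-4,-2) (-1,-4) (-1,-4) (6,2) (6,2)
{x/s/a/In} → row (-4,-2) (-4,-2) (-1,-4) (-1,-4) (6,0) (6,0)
{x/t/e/Stay} → row (1,-1) (1,-1) (-2,2) (-2,2) (6,2) (6,2)
{x/t/e/In} → row (1,-1) (1,-1) (-2,2) (-2,2) (6,0) (6,0)
{x/t/b/Stay} → row (1,-1) (1,-1) (6,4) (6,2) (6,2) (6,2)
{x/t/b/In} → row (1,-1) (1,-1) (6,4) (6,2) (6,0) (6,0)
{x/t/a/Stay} → row (1,-1) (1,-1) (-1,-4) (-1,-4) (6,2) (6,2)
{x/t/a/In} → row (1,-1) (1,-1) (-1,-4) (-1,-4) (6,0) (6,0)
{y/s/e/Stay, y/s/e/In, y/s/b/Stay, y/s/b/In, y/s/a/Stay, y/s/a/In, y/t/e/Stay, y/t/e/In, y/t/b/Stay, y/t/b/In, y/t/a/Stay, y/t/a/In} → row (0,-2) (0,-2) (0,-2) (0,-2) (0,-2) (0,-2)
That's 13 distinct rows out of 24 strategies.

13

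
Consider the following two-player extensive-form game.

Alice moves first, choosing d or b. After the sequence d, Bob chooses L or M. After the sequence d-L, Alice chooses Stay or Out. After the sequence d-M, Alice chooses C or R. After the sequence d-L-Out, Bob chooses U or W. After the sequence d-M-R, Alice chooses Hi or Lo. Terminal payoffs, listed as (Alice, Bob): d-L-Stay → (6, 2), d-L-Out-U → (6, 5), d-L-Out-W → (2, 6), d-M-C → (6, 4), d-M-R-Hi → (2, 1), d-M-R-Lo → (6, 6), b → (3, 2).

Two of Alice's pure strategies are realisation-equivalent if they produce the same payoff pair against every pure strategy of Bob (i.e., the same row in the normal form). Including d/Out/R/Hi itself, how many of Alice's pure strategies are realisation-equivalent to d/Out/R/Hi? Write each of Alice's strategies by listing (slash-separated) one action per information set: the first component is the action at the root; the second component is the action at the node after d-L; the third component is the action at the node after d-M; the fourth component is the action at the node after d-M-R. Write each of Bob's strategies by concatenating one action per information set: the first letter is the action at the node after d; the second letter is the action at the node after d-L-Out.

Row for d/Out/R/Hi (columns LU, LW, MU, MW): (6,5) (2,6) (2,1) (2,1).
Every one of Alice's information sets is on the play path for some reply by Bob when Alice follows d/Out/R/Hi.
Changing the action at any of them therefore changes at least one column, so only d/Out/R/Hi itself gives this row.

1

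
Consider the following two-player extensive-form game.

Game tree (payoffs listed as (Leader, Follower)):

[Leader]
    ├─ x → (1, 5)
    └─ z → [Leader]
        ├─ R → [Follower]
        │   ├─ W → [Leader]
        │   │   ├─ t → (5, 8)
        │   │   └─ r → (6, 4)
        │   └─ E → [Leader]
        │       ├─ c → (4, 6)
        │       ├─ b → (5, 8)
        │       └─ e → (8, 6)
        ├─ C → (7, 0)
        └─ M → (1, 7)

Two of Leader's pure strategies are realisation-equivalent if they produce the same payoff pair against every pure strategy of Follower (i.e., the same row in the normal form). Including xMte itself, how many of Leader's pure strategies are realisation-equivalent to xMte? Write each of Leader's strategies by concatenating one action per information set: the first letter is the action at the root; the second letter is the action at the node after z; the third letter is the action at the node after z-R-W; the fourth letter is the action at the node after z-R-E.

18

Row for xMte (columns W, E): (1,5) (1,5).
Under xMte, Leader's choice at the node after z and at the node after z-R-W and at the node after z-R-E can never be reached regardless of what Follower does, so varying those choices leaves every outcome unchanged.
Holding the reachable choices fixed and varying the unreachable ones freely already gives 3 × 2 × 3 = 18 equivalent strategies.
No other strategy reproduces this row, so those 18 are the full class: xRtc, xRtb, xRte, xRrc, xRrb, xRre, xCtc, xCtb, xCte, xCrc, xCrb, xCre, xMtc, xMtb, xMte, xMrc, xMrb, xMre.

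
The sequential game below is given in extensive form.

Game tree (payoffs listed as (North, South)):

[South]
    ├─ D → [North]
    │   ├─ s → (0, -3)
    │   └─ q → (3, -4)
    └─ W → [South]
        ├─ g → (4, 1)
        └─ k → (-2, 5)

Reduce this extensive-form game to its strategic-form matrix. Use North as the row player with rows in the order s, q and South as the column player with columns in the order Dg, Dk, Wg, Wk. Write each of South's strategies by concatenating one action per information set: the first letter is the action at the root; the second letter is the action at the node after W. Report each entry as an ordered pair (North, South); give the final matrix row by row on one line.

           Dg       Dk       Wg       Wk
   s   (0,-3)   (0,-3)    (4,1)   (-2,5)
   q   (3,-4)   (3,-4)    (4,1)   (-2,5)

s: (0,-3) (0,-3) (4,1) (-2,5) | q: (3,-4) (3,-4) (4,1) (-2,5)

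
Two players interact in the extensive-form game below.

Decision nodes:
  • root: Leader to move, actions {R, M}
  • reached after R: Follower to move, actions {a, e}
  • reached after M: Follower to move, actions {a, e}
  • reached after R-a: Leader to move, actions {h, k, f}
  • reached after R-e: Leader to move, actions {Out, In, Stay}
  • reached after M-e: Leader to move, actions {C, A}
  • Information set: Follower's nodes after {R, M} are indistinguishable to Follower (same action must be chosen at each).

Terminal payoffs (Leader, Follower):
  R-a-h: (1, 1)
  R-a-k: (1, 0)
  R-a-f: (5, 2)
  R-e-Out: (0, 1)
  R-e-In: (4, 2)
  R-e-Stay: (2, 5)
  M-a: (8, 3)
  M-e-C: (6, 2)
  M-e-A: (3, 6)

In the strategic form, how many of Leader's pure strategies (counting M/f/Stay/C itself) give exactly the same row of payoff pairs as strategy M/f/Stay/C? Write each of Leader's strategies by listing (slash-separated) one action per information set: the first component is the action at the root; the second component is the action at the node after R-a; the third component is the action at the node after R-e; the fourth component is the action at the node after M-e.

Row for M/f/Stay/C (columns a, e): (8,3) (6,2).
Under M/f/Stay/C, Leader's choice at the node after R-a and at the node after R-e can never be reached regardless of what Follower does, so varying those choices leaves every outcome unchanged.
Holding the reachable choices fixed and varying the unreachable ones freely already gives 3 × 3 = 9 equivalent strategies.
No other strategy reproduces this row, so those 9 are the full class: M/h/Out/C, M/h/In/C, M/h/Stay/C, M/k/Out/C, M/k/In/C, M/k/Stay/C, M/f/Out/C, M/f/In/C, M/f/Stay/C.

9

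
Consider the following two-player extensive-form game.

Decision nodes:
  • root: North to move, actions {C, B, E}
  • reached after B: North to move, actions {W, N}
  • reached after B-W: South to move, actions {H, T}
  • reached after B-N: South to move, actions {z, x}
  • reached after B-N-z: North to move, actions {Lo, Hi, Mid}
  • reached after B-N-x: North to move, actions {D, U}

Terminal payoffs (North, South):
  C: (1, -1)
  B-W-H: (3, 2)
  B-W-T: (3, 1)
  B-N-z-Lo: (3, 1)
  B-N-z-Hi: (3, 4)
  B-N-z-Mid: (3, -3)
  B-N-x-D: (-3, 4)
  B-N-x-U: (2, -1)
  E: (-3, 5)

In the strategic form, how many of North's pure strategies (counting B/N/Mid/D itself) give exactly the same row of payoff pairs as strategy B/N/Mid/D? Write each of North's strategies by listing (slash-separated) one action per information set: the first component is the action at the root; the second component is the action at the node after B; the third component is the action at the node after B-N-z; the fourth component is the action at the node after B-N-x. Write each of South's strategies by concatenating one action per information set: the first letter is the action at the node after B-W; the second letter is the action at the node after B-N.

Row for B/N/Mid/D (columns Hz, Hx, Tz, Tx): (3,-3) (-3,4) (3,-3) (-3,4).
Every one of North's information sets is on the play path for some reply by South when North follows B/N/Mid/D.
Changing the action at any of them therefore changes at least one column, so only B/N/Mid/D itself gives this row.

1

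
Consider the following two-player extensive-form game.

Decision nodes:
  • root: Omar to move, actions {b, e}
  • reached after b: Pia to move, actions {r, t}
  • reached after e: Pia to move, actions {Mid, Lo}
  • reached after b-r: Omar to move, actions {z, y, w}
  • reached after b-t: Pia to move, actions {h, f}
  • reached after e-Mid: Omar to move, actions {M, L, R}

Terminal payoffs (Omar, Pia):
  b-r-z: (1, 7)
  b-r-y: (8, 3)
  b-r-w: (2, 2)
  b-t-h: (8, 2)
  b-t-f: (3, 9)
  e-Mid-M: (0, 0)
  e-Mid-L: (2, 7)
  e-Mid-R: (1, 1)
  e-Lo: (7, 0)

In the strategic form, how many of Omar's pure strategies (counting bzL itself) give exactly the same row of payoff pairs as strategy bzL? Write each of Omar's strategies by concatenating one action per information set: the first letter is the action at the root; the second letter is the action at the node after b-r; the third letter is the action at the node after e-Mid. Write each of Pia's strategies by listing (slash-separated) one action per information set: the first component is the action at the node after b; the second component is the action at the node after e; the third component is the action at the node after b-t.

3

Row for bzL (columns r/Mid/h, r/Mid/f, r/Lo/h, r/Lo/f, t/Mid/h, t/Mid/f, t/Lo/h, t/Lo/f): (1,7) (1,7) (1,7) (1,7) (8,2) (3,9) (8,2) (3,9).
Under bzL, Omar's choice at the node after e-Mid can never be reached regardless of what Pia does, so varying those choices leaves every outcome unchanged.
Holding the reachable choices fixed and varying the unreachable one freely already gives 3 equivalent strategies.
No other strategy reproduces this row, so those 3 are the full class: bzM, bzL, bzR.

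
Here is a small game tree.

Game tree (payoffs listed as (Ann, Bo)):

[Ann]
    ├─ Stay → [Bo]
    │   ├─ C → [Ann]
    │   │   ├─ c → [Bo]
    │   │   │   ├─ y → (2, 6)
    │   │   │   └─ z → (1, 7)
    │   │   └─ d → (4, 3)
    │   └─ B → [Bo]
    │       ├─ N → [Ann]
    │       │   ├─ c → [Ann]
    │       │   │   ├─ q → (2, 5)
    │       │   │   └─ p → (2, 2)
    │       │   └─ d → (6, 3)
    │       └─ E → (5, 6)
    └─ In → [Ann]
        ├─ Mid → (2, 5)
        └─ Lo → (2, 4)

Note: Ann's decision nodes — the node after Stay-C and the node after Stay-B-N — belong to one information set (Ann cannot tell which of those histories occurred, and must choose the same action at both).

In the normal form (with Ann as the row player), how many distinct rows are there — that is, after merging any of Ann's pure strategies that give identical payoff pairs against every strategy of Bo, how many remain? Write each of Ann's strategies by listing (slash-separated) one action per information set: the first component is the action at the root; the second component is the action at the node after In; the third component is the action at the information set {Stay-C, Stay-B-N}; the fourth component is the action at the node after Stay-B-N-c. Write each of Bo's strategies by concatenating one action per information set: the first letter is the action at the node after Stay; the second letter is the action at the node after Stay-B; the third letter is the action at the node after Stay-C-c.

5

Ann has 16 pure strategies: Stay/Mid/c/q, Stay/Mid/c/p, Stay/Mid/d/q, Stay/Mid/d/p, Stay/Lo/c/q, Stay/Lo/c/p, Stay/Lo/d/q, Stay/Lo/d/p, In/Mid/c/q, In/Mid/c/p, In/Mid/d/q, In/Mid/d/p, In/Lo/c/q, In/Lo/c/p, In/Lo/d/q, In/Lo/d/p. Columns: CNy, CNz, CEy, CEz, BNy, BNz, BEy, BEz.
{Stay/Mid/c/q, Stay/Lo/c/q} → row (2,6) (1,7) (2,6) (1,7) (2,5) (2,5) (5,6) (5,6)
{Stay/Mid/c/p, Stay/Lo/c/p} → row (2,6) (1,7) (2,6) (1,7) (2,2) (2,2) (5,6) (5,6)
{Stay/Mid/d/q, Stay/Mid/d/p, Stay/Lo/d/q, Stay/Lo/d/p} → row (4,3) (4,3) (4,3) (4,3) (6,3) (6,3) (5,6) (5,6)
{In/Mid/c/q, In/Mid/c/p, In/Mid/d/q, In/Mid/d/p} → row (2,5) (2,5) (2,5) (2,5) (2,5) (2,5) (2,5) (2,5)
{In/Lo/c/q, In/Lo/c/p, In/Lo/d/q, In/Lo/d/p} → row (2,4) (2,4) (2,4) (2,4) (2,4) (2,4) (2,4) (2,4)
That's 5 distinct rows out of 16 strategies.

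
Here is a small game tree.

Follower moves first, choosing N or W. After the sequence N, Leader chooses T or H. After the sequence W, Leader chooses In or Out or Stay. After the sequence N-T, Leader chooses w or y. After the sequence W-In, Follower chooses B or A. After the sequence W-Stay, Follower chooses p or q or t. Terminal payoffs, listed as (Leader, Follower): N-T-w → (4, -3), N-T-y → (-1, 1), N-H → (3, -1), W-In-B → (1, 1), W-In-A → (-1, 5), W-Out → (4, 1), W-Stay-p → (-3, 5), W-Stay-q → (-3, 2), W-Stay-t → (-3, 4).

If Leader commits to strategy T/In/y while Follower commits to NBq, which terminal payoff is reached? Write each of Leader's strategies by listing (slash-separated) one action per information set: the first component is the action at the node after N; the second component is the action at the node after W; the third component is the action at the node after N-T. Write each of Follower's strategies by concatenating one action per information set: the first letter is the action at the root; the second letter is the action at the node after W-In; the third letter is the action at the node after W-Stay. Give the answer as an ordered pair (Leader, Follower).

Trace the play path from the root:
  Follower plays N
  Leader plays T at [N]
  Leader plays y at [N-T]
→ terminal payoff (-1, 1).
(Leader's choice at the node after W is never reached on this path, so it doesn't affect the outcome.)

(-1, 1)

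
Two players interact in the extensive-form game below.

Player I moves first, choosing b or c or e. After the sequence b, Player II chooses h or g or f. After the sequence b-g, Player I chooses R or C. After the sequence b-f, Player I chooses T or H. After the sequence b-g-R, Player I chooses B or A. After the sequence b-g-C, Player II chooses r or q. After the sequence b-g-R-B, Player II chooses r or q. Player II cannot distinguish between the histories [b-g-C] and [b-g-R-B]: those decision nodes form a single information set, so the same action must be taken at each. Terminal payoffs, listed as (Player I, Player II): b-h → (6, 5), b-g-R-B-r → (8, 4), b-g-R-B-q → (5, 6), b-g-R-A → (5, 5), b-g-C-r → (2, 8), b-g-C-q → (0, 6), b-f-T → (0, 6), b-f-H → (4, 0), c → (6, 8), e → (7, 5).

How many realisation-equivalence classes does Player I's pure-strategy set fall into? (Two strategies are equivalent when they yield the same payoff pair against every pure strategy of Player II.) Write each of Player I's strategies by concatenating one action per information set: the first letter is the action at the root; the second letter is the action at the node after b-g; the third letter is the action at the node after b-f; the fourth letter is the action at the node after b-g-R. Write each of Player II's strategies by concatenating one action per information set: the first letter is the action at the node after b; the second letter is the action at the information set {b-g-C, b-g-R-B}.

Player I has 24 pure strategies: bRTB, bRTA, bRHB, bRHA, bCTB, bCTA, bCHB, bCHA, cRTB, cRTA, cRHB, cRHA, cCTB, cCTA, cCHB, cCHA, eRTB, eRTA, eRHB, eRHA, eCTB, eCTA, eCHB, eCHA. Columns: hr, hq, gr, gq, fr, fq.
{bRTB} → row (6,5) (6,5) (8,4) (5,6) (0,6) (0,6)
{bRTA} → row (6,5) (6,5) (5,5) (5,5) (0,6) (0,6)
{bRHB} → row (6,5) (6,5) (8,4) (5,6) (4,0) (4,0)
{bRHA} → row (6,5) (6,5) (5,5) (5,5) (4,0) (4,0)
{bCTB, bCTA} → row (6,5) (6,5) (2,8) (0,6) (0,6) (0,6)
{bCHB, bCHA} → row (6,5) (6,5) (2,8) (0,6) (4,0) (4,0)
{cRTB, cRTA, cRHB, cRHA, cCTB, cCTA, cCHB, cCHA} → row (6,8) (6,8) (6,8) (6,8) (6,8) (6,8)
{eRTB, eRTA, eRHB, eRHA, eCTB, eCTA, eCHB, eCHA} → row (7,5) (7,5) (7,5) (7,5) (7,5) (7,5)
That's 8 distinct rows out of 24 strategies.

8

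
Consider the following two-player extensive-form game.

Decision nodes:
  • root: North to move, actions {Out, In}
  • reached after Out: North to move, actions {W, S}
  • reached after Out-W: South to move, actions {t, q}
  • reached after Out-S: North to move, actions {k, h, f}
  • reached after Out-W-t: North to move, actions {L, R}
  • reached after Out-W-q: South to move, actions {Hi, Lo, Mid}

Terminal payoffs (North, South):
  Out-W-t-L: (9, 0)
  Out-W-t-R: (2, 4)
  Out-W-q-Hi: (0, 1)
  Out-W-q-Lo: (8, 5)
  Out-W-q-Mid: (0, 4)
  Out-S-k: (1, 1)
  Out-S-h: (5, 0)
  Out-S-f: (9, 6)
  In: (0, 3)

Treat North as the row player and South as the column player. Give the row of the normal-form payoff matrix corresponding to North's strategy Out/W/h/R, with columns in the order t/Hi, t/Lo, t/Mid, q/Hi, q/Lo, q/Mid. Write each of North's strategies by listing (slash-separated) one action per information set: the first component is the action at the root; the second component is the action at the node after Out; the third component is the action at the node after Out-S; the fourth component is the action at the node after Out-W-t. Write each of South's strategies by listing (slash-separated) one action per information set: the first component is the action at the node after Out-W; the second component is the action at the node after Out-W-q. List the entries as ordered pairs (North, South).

vs t/Hi: North plays Out → North plays W at [Out] → South plays t at [Out-W] → North plays R at [Out-W-t] → (2, 4)
vs t/Lo: North plays Out → North plays W at [Out] → South plays t at [Out-W] → North plays R at [Out-W-t] → (2, 4)
vs t/Mid: North plays Out → North plays W at [Out] → South plays t at [Out-W] → North plays R at [Out-W-t] → (2, 4)
vs q/Hi: North plays Out → North plays W at [Out] → South plays q at [Out-W] → South plays Hi at [Out-W-q] → (0, 1)
vs q/Lo: North plays Out → North plays W at [Out] → South plays q at [Out-W] → South plays Lo at [Out-W-q] → (8, 5)
vs q/Mid: North plays Out → North plays W at [Out] → South plays q at [Out-W] → South plays Mid at [Out-W-q] → (0, 4)

(2,4) (2,4) (2,4) (0,1) (8,5) (0,4)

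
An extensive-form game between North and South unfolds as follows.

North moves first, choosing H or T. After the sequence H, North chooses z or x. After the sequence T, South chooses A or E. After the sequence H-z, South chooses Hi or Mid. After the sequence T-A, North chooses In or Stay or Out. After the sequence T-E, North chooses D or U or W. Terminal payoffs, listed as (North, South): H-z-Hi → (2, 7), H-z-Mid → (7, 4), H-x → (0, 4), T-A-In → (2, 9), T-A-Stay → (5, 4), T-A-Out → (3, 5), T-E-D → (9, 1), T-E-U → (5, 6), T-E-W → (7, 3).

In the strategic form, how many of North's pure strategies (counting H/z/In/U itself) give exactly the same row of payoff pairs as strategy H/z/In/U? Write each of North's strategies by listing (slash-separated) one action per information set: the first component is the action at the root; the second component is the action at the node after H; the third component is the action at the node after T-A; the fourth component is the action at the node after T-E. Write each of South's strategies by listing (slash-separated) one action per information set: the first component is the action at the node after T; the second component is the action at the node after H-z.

Row for H/z/In/U (columns A/Hi, A/Mid, E/Hi, E/Mid): (2,7) (7,4) (2,7) (7,4).
Under H/z/In/U, North's choice at the node after T-A and at the node after T-E can never be reached regardless of what South does, so varying those choices leaves every outcome unchanged.
Holding the reachable choices fixed and varying the unreachable ones freely already gives 3 × 3 = 9 equivalent strategies.
No other strategy reproduces this row, so those 9 are the full class: H/z/In/D, H/z/In/U, H/z/In/W, H/z/Stay/D, H/z/Stay/U, H/z/Stay/W, H/z/Out/D, H/z/Out/U, H/z/Out/W.

9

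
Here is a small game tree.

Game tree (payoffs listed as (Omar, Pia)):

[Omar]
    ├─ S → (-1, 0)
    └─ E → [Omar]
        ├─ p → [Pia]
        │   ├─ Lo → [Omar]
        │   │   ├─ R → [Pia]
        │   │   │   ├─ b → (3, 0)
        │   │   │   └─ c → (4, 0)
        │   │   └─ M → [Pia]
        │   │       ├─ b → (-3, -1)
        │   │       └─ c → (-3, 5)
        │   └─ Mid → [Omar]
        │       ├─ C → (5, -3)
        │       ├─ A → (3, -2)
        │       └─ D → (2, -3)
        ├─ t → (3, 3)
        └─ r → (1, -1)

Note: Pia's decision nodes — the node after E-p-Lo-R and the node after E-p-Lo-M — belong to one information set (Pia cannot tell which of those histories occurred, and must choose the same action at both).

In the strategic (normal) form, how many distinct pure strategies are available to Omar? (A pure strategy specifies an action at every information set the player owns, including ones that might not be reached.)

36

Omar owns the root with actions {S, E} — two choices.
Omar owns the node after E with actions {p, t, r} — three choices.
Omar owns the node after E-p-Lo with actions {R, M} — two choices.
Omar owns the node after E-p-Mid with actions {C, A, D} — three choices.
A pure strategy fixes one action at each information set independently, so the count is the product 2 × 3 × 2 × 3 = 36.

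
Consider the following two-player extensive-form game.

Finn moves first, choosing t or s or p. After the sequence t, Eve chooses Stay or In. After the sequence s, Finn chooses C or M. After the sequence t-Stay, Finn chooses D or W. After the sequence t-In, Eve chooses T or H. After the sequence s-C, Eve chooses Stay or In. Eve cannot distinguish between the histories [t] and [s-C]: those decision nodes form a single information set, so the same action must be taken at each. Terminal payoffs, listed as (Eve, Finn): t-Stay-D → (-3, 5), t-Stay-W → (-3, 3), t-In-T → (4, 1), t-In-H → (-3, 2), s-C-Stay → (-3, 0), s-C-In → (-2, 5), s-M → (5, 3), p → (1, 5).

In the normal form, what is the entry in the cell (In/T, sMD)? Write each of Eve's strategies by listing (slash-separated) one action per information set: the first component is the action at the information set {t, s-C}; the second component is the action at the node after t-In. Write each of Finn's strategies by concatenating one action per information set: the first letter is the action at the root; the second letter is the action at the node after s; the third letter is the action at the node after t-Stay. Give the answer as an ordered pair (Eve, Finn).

(5, 3)

Trace the play path from the root:
  Finn plays s
  Finn plays M at [s]
→ terminal payoff (5, 3).
(Eve's choice at the information set {t, s-C} is never reached on this path, so it doesn't affect the outcome.)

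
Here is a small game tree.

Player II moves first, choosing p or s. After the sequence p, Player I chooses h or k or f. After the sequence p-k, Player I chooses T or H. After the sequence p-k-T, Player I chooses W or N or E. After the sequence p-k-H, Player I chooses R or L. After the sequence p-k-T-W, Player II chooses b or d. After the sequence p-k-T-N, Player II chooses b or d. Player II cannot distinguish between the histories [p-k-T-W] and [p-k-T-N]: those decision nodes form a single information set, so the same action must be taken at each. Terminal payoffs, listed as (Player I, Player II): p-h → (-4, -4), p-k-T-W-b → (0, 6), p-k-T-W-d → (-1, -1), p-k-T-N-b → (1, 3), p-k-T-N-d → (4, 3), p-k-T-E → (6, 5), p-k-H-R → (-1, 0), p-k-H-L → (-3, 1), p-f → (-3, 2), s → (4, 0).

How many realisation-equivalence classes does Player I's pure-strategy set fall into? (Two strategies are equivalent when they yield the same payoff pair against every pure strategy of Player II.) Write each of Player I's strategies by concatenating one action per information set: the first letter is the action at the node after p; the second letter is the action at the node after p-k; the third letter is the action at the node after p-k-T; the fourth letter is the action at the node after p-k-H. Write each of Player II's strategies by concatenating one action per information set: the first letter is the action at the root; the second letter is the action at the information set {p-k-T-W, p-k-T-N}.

Player I has 36 pure strategies: hTWR, hTWL, hTNR, hTNL, hTER, hTEL, hHWR, hHWL, hHNR, hHNL, hHER, hHEL, kTWR, kTWL, kTNR, kTNL, kTER, kTEL, kHWR, kHWL, kHNR, kHNL, kHER, kHEL, fTWR, fTWL, fTNR, fTNL, fTER, fTEL, fHWR, fHWL, fHNR, fHNL, fHER, fHEL. Columns: pb, pd, sb, sd.
{hTWR, hTWL, hTNR, hTNL, hTER, hTEL, hHWR, hHWL, hHNR, hHNL, hHER, hHEL} → row (-4,-4) (-4,-4) (4,0) (4,0)
{kTWR, kTWL} → row (0,6) (-1,-1) (4,0) (4,0)
{kTNR, kTNL} → row (1,3) (4,3) (4,0) (4,0)
{kTER, kTEL} → row (6,5) (6,5) (4,0) (4,0)
{kHWR, kHNR, kHER} → row (-1,0) (-1,0) (4,0) (4,0)
{kHWL, kHNL, kHEL} → row (-3,1) (-3,1) (4,0) (4,0)
{fTWR, fTWL, fTNR, fTNL, fTER, fTEL, fHWR, fHWL, fHNR, fHNL, fHER, fHEL} → row (-3,2) (-3,2) (4,0) (4,0)
That's 7 distinct rows out of 36 strategies.

7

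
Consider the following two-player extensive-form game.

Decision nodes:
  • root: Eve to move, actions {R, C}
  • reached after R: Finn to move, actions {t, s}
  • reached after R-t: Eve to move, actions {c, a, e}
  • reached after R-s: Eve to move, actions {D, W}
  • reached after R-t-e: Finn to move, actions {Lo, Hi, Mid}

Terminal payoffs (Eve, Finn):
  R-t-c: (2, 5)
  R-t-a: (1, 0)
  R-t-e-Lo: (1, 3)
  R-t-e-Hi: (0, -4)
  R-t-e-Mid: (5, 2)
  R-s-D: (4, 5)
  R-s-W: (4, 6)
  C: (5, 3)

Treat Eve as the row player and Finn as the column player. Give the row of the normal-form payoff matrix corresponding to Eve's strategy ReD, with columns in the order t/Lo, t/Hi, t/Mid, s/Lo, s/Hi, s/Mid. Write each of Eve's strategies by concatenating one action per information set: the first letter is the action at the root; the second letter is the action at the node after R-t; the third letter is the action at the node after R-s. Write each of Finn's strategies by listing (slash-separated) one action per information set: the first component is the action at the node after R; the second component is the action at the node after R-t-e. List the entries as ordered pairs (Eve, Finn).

(1,3) (0,-4) (5,2) (4,5) (4,5) (4,5)

vs t/Lo: Eve plays R → Finn plays t at [R] → Eve plays e at [R-t] → Finn plays Lo at [R-t-e] → (1, 3)
vs t/Hi: Eve plays R → Finn plays t at [R] → Eve plays e at [R-t] → Finn plays Hi at [R-t-e] → (0, -4)
vs t/Mid: Eve plays R → Finn plays t at [R] → Eve plays e at [R-t] → Finn plays Mid at [R-t-e] → (5, 2)
vs s/Lo: Eve plays R → Finn plays s at [R] → Eve plays D at [R-s] → (4, 5)
vs s/Hi: Eve plays R → Finn plays s at [R] → Eve plays D at [R-s] → (4, 5)
vs s/Mid: Eve plays R → Finn plays s at [R] → Eve plays D at [R-s] → (4, 5)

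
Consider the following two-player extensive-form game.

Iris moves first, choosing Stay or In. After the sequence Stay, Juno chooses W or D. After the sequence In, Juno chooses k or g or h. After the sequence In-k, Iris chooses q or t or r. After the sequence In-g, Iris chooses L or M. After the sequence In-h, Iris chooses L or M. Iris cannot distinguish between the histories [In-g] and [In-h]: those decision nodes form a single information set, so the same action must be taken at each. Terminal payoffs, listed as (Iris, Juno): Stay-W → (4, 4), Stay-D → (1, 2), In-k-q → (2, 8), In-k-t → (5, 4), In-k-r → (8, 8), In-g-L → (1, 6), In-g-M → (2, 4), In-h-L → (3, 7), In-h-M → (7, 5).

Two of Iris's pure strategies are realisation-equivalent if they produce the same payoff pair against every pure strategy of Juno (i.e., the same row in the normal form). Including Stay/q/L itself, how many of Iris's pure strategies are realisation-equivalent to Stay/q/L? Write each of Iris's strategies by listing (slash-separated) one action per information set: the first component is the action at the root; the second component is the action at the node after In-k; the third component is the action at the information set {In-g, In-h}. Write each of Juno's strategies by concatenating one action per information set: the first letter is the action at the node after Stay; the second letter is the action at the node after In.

Row for Stay/q/L (columns Wk, Wg, Wh, Dk, Dg, Dh): (4,4) (4,4) (4,4) (1,2) (1,2) (1,2).
Under Stay/q/L, Iris's choice at the node after In-k and at the information set {In-g, In-h} can never be reached regardless of what Juno does, so varying those choices leaves every outcome unchanged.
Holding the reachable choices fixed and varying the unreachable ones freely already gives 3 × 2 = 6 equivalent strategies.
No other strategy reproduces this row, so those 6 are the full class: Stay/q/L, Stay/q/M, Stay/t/L, Stay/t/M, Stay/r/L, Stay/r/M.

6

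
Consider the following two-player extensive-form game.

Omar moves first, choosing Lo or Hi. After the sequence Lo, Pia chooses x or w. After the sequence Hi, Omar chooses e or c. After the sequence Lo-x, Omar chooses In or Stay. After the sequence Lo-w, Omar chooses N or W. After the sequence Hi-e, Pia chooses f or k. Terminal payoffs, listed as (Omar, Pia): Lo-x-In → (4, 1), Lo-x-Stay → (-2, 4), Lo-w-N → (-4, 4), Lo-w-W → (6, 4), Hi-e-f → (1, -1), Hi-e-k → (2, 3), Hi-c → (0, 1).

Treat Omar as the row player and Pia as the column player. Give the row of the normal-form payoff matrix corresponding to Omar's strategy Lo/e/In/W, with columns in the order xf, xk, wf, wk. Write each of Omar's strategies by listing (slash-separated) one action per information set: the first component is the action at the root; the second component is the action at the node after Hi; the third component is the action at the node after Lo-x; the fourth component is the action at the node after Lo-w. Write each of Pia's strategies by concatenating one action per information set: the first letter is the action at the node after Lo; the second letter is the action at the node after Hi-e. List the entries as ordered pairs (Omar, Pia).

vs xf: Omar plays Lo → Pia plays x at [Lo] → Omar plays In at [Lo-x] → (4, 1)
vs xk: Omar plays Lo → Pia plays x at [Lo] → Omar plays In at [Lo-x] → (4, 1)
vs wf: Omar plays Lo → Pia plays w at [Lo] → Omar plays W at [Lo-w] → (6, 4)
vs wk: Omar plays Lo → Pia plays w at [Lo] → Omar plays W at [Lo-w] → (6, 4)

(4,1) (4,1) (6,4) (6,4)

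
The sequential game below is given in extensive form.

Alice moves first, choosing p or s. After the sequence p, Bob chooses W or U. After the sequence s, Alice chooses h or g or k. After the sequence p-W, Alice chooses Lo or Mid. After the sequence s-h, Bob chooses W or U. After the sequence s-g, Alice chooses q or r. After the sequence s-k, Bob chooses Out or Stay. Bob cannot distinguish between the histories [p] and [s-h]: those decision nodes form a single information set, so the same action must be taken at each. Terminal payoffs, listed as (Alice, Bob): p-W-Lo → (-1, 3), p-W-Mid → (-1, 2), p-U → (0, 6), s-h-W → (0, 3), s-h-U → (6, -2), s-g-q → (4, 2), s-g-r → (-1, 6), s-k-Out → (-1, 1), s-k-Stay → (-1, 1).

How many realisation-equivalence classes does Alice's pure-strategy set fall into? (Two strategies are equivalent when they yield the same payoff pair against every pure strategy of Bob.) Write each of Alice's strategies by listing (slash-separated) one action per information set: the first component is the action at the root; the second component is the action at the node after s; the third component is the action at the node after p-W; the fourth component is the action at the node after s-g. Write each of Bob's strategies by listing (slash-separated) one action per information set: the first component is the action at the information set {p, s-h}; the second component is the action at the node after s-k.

6

Alice has 24 pure strategies: p/h/Lo/q, p/h/Lo/r, p/h/Mid/q, p/h/Mid/r, p/g/Lo/q, p/g/Lo/r, p/g/Mid/q, p/g/Mid/r, p/k/Lo/q, p/k/Lo/r, p/k/Mid/q, p/k/Mid/r, s/h/Lo/q, s/h/Lo/r, s/h/Mid/q, s/h/Mid/r, s/g/Lo/q, s/g/Lo/r, s/g/Mid/q, s/g/Mid/r, s/k/Lo/q, s/k/Lo/r, s/k/Mid/q, s/k/Mid/r. Columns: W/Out, W/Stay, U/Out, U/Stay.
{p/h/Lo/q, p/h/Lo/r, p/g/Lo/q, p/g/Lo/r, p/k/Lo/q, p/k/Lo/r} → row (-1,3) (-1,3) (0,6) (0,6)
{p/h/Mid/q, p/h/Mid/r, p/g/Mid/q, p/g/Mid/r, p/k/Mid/q, p/k/Mid/r} → row (-1,2) (-1,2) (0,6) (0,6)
{s/h/Lo/q, s/h/Lo/r, s/h/Mid/q, s/h/Mid/r} → row (0,3) (0,3) (6,-2) (6,-2)
{s/g/Lo/q, s/g/Mid/q} → row (4,2) (4,2) (4,2) (4,2)
{s/g/Lo/r, s/g/Mid/r} → row (-1,6) (-1,6) (-1,6) (-1,6)
{s/k/Lo/q, s/k/Lo/r, s/k/Mid/q, s/k/Mid/r} → row (-1,1) (-1,1) (-1,1) (-1,1)
That's 6 distinct rows out of 24 strategies.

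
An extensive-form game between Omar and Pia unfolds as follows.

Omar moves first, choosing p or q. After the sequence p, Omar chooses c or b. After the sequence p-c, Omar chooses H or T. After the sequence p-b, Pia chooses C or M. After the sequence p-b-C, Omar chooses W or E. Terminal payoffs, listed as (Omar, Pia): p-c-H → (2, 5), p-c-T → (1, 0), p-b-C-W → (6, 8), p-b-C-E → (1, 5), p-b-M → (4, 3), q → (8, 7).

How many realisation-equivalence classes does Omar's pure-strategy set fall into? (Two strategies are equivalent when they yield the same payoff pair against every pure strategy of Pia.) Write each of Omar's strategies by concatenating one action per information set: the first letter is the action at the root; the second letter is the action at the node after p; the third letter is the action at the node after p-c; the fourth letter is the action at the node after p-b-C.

Omar has 16 pure strategies: pcHW, pcHE, pcTW, pcTE, pbHW, pbHE, pbTW, pbTE, qcHW, qcHE, qcTW, qcTE, qbHW, qbHE, qbTW, qbTE. Columns: C, M.
{pcHW, pcHE} → row (2,5) (2,5)
{pcTW, pcTE} → row (1,0) (1,0)
{pbHW, pbTW} → row (6,8) (4,3)
{pbHE, pbTE} → row (1,5) (4,3)
{qcHW, qcHE, qcTW, qcTE, qbHW, qbHE, qbTW, qbTE} → row (8,7) (8,7)
That's 5 distinct rows out of 16 strategies.

5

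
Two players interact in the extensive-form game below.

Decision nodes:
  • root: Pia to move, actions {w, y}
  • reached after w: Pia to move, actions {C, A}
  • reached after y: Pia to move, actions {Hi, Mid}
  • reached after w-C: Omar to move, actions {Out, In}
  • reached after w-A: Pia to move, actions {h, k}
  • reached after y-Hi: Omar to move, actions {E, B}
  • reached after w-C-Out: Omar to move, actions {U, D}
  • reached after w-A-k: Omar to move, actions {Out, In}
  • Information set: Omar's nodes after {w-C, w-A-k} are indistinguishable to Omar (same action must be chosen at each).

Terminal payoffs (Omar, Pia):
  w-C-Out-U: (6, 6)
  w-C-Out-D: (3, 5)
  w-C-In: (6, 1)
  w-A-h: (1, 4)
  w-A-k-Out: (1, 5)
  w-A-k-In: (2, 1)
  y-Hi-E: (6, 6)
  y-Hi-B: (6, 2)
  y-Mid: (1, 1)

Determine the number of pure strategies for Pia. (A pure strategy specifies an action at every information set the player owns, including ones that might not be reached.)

16

Pia owns the root with actions {w, y} — two choices.
Pia owns the node after w with actions {C, A} — two choices.
Pia owns the node after y with actions {Hi, Mid} — two choices.
Pia owns the node after w-A with actions {h, k} — two choices.
A pure strategy fixes one action at each information set independently, so the count is the product 2 × 2 × 2 × 2 = 16.
(For reference, Omar has 8 pure strategies, giving a 16×8 normal-form matrix.)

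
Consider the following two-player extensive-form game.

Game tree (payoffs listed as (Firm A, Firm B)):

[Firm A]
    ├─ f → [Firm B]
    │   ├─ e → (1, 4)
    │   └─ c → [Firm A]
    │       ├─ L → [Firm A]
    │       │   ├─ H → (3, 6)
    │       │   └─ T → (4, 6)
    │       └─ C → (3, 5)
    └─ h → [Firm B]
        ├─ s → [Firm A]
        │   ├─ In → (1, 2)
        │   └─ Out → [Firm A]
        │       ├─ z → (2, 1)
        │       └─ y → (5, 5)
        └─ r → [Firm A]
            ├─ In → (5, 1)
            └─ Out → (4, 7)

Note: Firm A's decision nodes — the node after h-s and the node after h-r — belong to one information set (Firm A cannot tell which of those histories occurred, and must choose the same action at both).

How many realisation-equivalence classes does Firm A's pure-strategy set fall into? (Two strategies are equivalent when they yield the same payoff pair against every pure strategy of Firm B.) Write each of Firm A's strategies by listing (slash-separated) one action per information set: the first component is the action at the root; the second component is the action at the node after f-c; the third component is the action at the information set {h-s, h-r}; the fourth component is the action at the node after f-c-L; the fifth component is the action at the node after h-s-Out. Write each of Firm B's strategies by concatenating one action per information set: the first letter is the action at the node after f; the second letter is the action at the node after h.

Firm A has 32 pure strategies: f/L/In/H/z, f/L/In/H/y, f/L/In/T/z, f/L/In/T/y, f/L/Out/H/z, f/L/Out/H/y, f/L/Out/T/z, f/L/Out/T/y, f/C/In/H/z, f/C/In/H/y, f/C/In/T/z, f/C/In/T/y, f/C/Out/H/z, f/C/Out/H/y, f/C/Out/T/z, f/C/Out/T/y, h/L/In/H/z, h/L/In/H/y, h/L/In/T/z, h/L/In/T/y, h/L/Out/H/z, h/L/Out/H/y, h/L/Out/T/z, h/L/Out/T/y, h/C/In/H/z, h/C/In/H/y, h/C/In/T/z, h/C/In/T/y, h/C/Out/H/z, h/C/Out/H/y, h/C/Out/T/z, h/C/Out/T/y. Columns: es, er, cs, cr.
{f/L/In/H/z, f/L/In/H/y, f/L/Out/H/z, f/L/Out/H/y} → row (1,4) (1,4) (3,6) (3,6)
{f/L/In/T/z, f/L/In/T/y, f/L/Out/T/z, f/L/Out/T/y} → row (1,4) (1,4) (4,6) (4,6)
{f/C/In/H/z, f/C/In/H/y, f/C/In/T/z, f/C/In/T/y, f/C/Out/H/z, f/C/Out/H/y, f/C/Out/T/z, f/C/Out/T/y} → row (1,4) (1,4) (3,5) (3,5)
{h/L/In/H/z, h/L/In/H/y, h/L/In/T/z, h/L/In/T/y, h/C/In/H/z, h/C/In/H/y, h/C/In/T/z, h/C/In/T/y} → row (1,2) (5,1) (1,2) (5,1)
{h/L/Out/H/z, h/L/Out/T/z, h/C/Out/H/z, h/C/Out/T/z} → row (2,1) (4,7) (2,1) (4,7)
{h/L/Out/H/y, h/L/Out/T/y, h/C/Out/H/y, h/C/Out/T/y} → row (5,5) (4,7) (5,5) (4,7)
That's 6 distinct rows out of 32 strategies.

6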